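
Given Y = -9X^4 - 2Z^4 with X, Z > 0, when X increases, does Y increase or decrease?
Y decreases

Taking the partial derivative:
∂Y/∂X = -36X^3

∂Y/∂X = -36X^3 < 0 (assuming positive values)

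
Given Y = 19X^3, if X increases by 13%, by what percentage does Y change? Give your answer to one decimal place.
44.3%

For Y = 19X^3:
If X → X(1 + 0.13)
Then Y → Y · (1 + 0.13)^3
     ≈ Y · 1.4429

Percentage change = ((1 + 0.13)^3 − 1) × 100% ≈ 44.3%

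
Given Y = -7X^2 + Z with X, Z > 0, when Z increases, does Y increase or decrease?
Y increases

Taking the partial derivative:
∂Y/∂Z = 1

∂Y/∂Z = 1 > 0 (assuming positive values)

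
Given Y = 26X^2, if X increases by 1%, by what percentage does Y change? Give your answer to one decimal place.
2.0%

For Y = 26X^2:
If X → X(1 + 0.01)
Then Y → Y · (1 + 0.01)^2
     = Y · 1.0201

Percentage change = ((1 + 0.01)^2 − 1) × 100% ≈ 2.0%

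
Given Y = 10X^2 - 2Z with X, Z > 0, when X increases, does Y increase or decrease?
Y increases

Taking the partial derivative:
∂Y/∂X = 20X

∂Y/∂X = 20X > 0 (assuming positive values)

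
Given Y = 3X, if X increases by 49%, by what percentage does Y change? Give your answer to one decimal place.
49.0%

For Y = 3X:
If X → X(1 + 0.49)
Then Y → Y · (1 + 0.49)^1
     = Y · 1.4900

Percentage change = ((1 + 0.49)^1 − 1) × 100% = 49.0%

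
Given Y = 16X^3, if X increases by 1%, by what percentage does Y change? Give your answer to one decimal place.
3.0%

For Y = 16X^3:
If X → X(1 + 0.01)
Then Y → Y · (1 + 0.01)^3
     ≈ Y · 1.0303

Percentage change = ((1 + 0.01)^3 − 1) × 100% ≈ 3.0%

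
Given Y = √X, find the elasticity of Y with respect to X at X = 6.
Elasticity = 1/2

Elasticity = (dY/dX) · (X/Y)

dY/dX = 1/(2·√X)
At X = 6: dY/dX = √6/12, Y = √6

Elasticity = (√6/12) · (6 / (√6)) = 1/2

Interpretation: for a small percentage change in X, the percentage change in Y is approximately 0.50 times as large.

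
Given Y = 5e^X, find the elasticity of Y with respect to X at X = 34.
Elasticity = 34

Elasticity = (dY/dX) · (X/Y)

dY/dX = 5·e^X
At X = 34: dY/dX = 5·e^34, Y = 5·e^34

Elasticity = (5·e^34) · (34 / (5·e^34)) = 34

Interpretation: for a small percentage change in X, the percentage change in Y is approximately 34.00 times as large.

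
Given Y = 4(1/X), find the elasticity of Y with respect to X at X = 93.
Elasticity = -1

Elasticity = (dY/dX) · (X/Y)

dY/dX = -4/X²
At X = 93: dY/dX = -4/8649, Y = 4/93

Elasticity = (-4/8649) · (93 / (4/93)) = -1

Interpretation: for a small percentage change in X, the percentage change in Y is approximately -1.00 times as large.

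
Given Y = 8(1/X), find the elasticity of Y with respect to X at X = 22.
Elasticity = -1

Elasticity = (dY/dX) · (X/Y)

dY/dX = -8/X²
At X = 22: dY/dX = -2/121, Y = 4/11

Elasticity = (-2/121) · (22 / (4/11)) = -1

Interpretation: for a small percentage change in X, the percentage change in Y is approximately -1.00 times as large.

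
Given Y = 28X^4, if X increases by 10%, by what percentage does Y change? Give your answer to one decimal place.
46.4%

For Y = 28X^4:
If X → X(1 + 0.1)
Then Y → Y · (1 + 0.1)^4
     = Y · 1.4641

Percentage change = ((1 + 0.1)^4 − 1) × 100% ≈ 46.4%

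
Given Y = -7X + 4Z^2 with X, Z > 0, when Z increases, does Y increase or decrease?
Y increases

Taking the partial derivative:
∂Y/∂Z = 8Z

∂Y/∂Z = 8Z > 0 (assuming positive values)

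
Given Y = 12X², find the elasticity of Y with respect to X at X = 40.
Elasticity = 2

Elasticity = (dY/dX) · (X/Y)

dY/dX = 24·X
At X = 40: dY/dX = 960, Y = 19200

Elasticity = 960 · (40 / 19200) = 2

Interpretation: for a small percentage change in X, the percentage change in Y is approximately 2.00 times as large.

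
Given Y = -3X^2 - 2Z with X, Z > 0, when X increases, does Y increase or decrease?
Y decreases

Taking the partial derivative:
∂Y/∂X = -6X

∂Y/∂X = -6X < 0 (assuming positive values)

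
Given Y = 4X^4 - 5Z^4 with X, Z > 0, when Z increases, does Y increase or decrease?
Y decreases

Taking the partial derivative:
∂Y/∂Z = -20Z^3

∂Y/∂Z = -20Z^3 < 0 (assuming positive values)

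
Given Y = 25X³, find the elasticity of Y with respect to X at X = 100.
Elasticity = 3

Elasticity = (dY/dX) · (X/Y)

dY/dX = 75·X²
At X = 100: dY/dX = 750000, Y = 25000000

Elasticity = 750000 · (100 / 25000000) = 3

Interpretation: for a small percentage change in X, the percentage change in Y is approximately 3.00 times as large.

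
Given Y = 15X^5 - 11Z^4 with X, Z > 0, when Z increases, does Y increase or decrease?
Y decreases

Taking the partial derivative:
∂Y/∂Z = -44Z^3

∂Y/∂Z = -44Z^3 < 0 (assuming positive values)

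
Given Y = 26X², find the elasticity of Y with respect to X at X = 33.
Elasticity = 2

Elasticity = (dY/dX) · (X/Y)

dY/dX = 52·X
At X = 33: dY/dX = 1716, Y = 28314

Elasticity = 1716 · (33 / 28314) = 2

Interpretation: for a small percentage change in X, the percentage change in Y is approximately 2.00 times as large.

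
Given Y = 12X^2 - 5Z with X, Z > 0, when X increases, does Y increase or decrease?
Y increases

Taking the partial derivative:
∂Y/∂X = 24X

∂Y/∂X = 24X > 0 (assuming positive values)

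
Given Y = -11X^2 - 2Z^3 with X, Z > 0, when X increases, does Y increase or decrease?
Y decreases

Taking the partial derivative:
∂Y/∂X = -22X

∂Y/∂X = -22X < 0 (assuming positive values)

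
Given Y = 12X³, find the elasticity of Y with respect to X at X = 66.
Elasticity = 3

Elasticity = (dY/dX) · (X/Y)

dY/dX = 36·X²
At X = 66: dY/dX = 156816, Y = 3449952

Elasticity = 156816 · (66 / 3449952) = 3

Interpretation: for a small percentage change in X, the percentage change in Y is approximately 3.00 times as large.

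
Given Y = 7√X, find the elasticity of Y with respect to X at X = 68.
Elasticity = 1/2

Elasticity = (dY/dX) · (X/Y)

dY/dX = 7/(2·√X)
At X = 68: dY/dX = 7·√17/68, Y = 14·√17

Elasticity = (7·√17/68) · (68 / (14·√17)) = 1/2

Interpretation: for a small percentage change in X, the percentage change in Y is approximately 0.50 times as large.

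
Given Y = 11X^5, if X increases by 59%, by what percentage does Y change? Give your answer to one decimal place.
916.2%

For Y = 11X^5:
If X → X(1 + 0.59)
Then Y → Y · (1 + 0.59)^5
     ≈ Y · 10.1622

Percentage change = ((1 + 0.59)^5 − 1) × 100% ≈ 916.2%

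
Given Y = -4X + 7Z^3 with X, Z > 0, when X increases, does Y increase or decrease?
Y decreases

Taking the partial derivative:
∂Y/∂X = -4

∂Y/∂X = -4 < 0 (assuming positive values)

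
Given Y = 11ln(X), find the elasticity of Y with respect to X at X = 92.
Elasticity = 1/ln(92) ≈ 0.2212

Elasticity = (dY/dX) · (X/Y)

dY/dX = 11/X
At X = 92: dY/dX = 11/92, Y = 11·ln(92)

Elasticity = (11/92) · (92 / (11·ln(92))) = 1/ln(92) ≈ 0.2212

Interpretation: for a small percentage change in X, the percentage change in Y is approximately 0.22 times as large.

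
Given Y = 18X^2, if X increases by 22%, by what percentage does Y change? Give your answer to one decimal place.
48.8%

For Y = 18X^2:
If X → X(1 + 0.22)
Then Y → Y · (1 + 0.22)^2
     = Y · 1.4884

Percentage change = ((1 + 0.22)^2 − 1) × 100% ≈ 48.8%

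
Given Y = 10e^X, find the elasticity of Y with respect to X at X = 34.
Elasticity = 34

Elasticity = (dY/dX) · (X/Y)

dY/dX = 10·e^X
At X = 34: dY/dX = 10·e^34, Y = 10·e^34

Elasticity = (10·e^34) · (34 / (10·e^34)) = 34

Interpretation: for a small percentage change in X, the percentage change in Y is approximately 34.00 times as large.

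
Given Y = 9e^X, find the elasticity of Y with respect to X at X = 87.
Elasticity = 87

Elasticity = (dY/dX) · (X/Y)

dY/dX = 9·e^X
At X = 87: dY/dX = 9·e^87, Y = 9·e^87

Elasticity = (9·e^87) · (87 / (9·e^87)) = 87

Interpretation: for a small percentage change in X, the percentage change in Y is approximately 87.00 times as large.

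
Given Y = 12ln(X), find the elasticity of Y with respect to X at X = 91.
Elasticity = 1/ln(91) ≈ 0.2217

Elasticity = (dY/dX) · (X/Y)

dY/dX = 12/X
At X = 91: dY/dX = 12/91, Y = 12·ln(91)

Elasticity = (12/91) · (91 / (12·ln(91))) = 1/ln(91) ≈ 0.2217

Interpretation: for a small percentage change in X, the percentage change in Y is approximately 0.22 times as large.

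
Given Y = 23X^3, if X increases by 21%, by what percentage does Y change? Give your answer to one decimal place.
77.2%

For Y = 23X^3:
If X → X(1 + 0.21)
Then Y → Y · (1 + 0.21)^3
     ≈ Y · 1.7716

Percentage change = ((1 + 0.21)^3 − 1) × 100% ≈ 77.2%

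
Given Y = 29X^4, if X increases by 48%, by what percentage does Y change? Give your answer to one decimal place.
379.8%

For Y = 29X^4:
If X → X(1 + 0.48)
Then Y → Y · (1 + 0.48)^4
     ≈ Y · 4.7979

Percentage change = ((1 + 0.48)^4 − 1) × 100% ≈ 379.8%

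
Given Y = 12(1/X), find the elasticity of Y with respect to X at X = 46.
Elasticity = -1

Elasticity = (dY/dX) · (X/Y)

dY/dX = -12/X²
At X = 46: dY/dX = -3/529, Y = 6/23

Elasticity = (-3/529) · (46 / (6/23)) = -1

Interpretation: for a small percentage change in X, the percentage change in Y is approximately -1.00 times as large.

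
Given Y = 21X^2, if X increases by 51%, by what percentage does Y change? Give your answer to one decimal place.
128.0%

For Y = 21X^2:
If X → X(1 + 0.51)
Then Y → Y · (1 + 0.51)^2
     = Y · 2.2801

Percentage change = ((1 + 0.51)^2 − 1) × 100% ≈ 128.0%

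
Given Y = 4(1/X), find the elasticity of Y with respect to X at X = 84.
Elasticity = -1

Elasticity = (dY/dX) · (X/Y)

dY/dX = -4/X²
At X = 84: dY/dX = -1/1764, Y = 1/21

Elasticity = (-1/1764) · (84 / (1/21)) = -1

Interpretation: for a small percentage change in X, the percentage change in Y is approximately -1.00 times as large.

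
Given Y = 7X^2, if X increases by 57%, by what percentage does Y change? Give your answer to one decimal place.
146.5%

For Y = 7X^2:
If X → X(1 + 0.57)
Then Y → Y · (1 + 0.57)^2
     = Y · 2.4649

Percentage change = ((1 + 0.57)^2 − 1) × 100% ≈ 146.5%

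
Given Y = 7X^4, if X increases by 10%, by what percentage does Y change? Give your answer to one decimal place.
46.4%

For Y = 7X^4:
If X → X(1 + 0.1)
Then Y → Y · (1 + 0.1)^4
     = Y · 1.4641

Percentage change = ((1 + 0.1)^4 − 1) × 100% ≈ 46.4%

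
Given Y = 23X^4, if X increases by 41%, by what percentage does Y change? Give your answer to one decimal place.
295.3%

For Y = 23X^4:
If X → X(1 + 0.41)
Then Y → Y · (1 + 0.41)^4
     ≈ Y · 3.9525

Percentage change = ((1 + 0.41)^4 − 1) × 100% ≈ 295.3%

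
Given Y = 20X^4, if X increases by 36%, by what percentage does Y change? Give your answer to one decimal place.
242.1%

For Y = 20X^4:
If X → X(1 + 0.36)
Then Y → Y · (1 + 0.36)^4
     ≈ Y · 3.4210

Percentage change = ((1 + 0.36)^4 − 1) × 100% ≈ 242.1%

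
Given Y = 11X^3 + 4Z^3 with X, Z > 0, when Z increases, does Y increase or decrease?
Y increases

Taking the partial derivative:
∂Y/∂Z = 12Z^2

∂Y/∂Z = 12Z^2 > 0 (assuming positive values)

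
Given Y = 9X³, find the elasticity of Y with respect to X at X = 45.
Elasticity = 3

Elasticity = (dY/dX) · (X/Y)

dY/dX = 27·X²
At X = 45: dY/dX = 54675, Y = 820125

Elasticity = 54675 · (45 / 820125) = 3

Interpretation: for a small percentage change in X, the percentage change in Y is approximately 3.00 times as large.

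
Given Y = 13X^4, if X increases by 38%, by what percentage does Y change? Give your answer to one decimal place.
262.7%

For Y = 13X^4:
If X → X(1 + 0.38)
Then Y → Y · (1 + 0.38)^4
     ≈ Y · 3.6267

Percentage change = ((1 + 0.38)^4 − 1) × 100% ≈ 262.7%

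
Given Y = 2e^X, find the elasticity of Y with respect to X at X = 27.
Elasticity = 27

Elasticity = (dY/dX) · (X/Y)

dY/dX = 2·e^X
At X = 27: dY/dX = 2·e^27, Y = 2·e^27

Elasticity = (2·e^27) · (27 / (2·e^27)) = 27

Interpretation: for a small percentage change in X, the percentage change in Y is approximately 27.00 times as large.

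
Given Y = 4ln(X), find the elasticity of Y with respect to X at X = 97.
Elasticity = 1/ln(97) ≈ 0.2186

Elasticity = (dY/dX) · (X/Y)

dY/dX = 4/X
At X = 97: dY/dX = 4/97, Y = 4·ln(97)

Elasticity = (4/97) · (97 / (4·ln(97))) = 1/ln(97) ≈ 0.2186

Interpretation: for a small percentage change in X, the percentage change in Y is approximately 0.22 times as large.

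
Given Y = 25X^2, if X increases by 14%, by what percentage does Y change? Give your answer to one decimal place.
30.0%

For Y = 25X^2:
If X → X(1 + 0.14)
Then Y → Y · (1 + 0.14)^2
     = Y · 1.2996

Percentage change = ((1 + 0.14)^2 − 1) × 100% ≈ 30.0%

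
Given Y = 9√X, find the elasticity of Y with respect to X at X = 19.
Elasticity = 1/2

Elasticity = (dY/dX) · (X/Y)

dY/dX = 9/(2·√X)
At X = 19: dY/dX = 9·√19/38, Y = 9·√19

Elasticity = (9·√19/38) · (19 / (9·√19)) = 1/2

Interpretation: for a small percentage change in X, the percentage change in Y is approximately 0.50 times as large.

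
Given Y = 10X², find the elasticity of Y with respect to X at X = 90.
Elasticity = 2

Elasticity = (dY/dX) · (X/Y)

dY/dX = 20·X
At X = 90: dY/dX = 1800, Y = 81000

Elasticity = 1800 · (90 / 81000) = 2

Interpretation: for a small percentage change in X, the percentage change in Y is approximately 2.00 times as large.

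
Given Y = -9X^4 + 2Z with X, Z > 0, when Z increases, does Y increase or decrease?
Y increases

Taking the partial derivative:
∂Y/∂Z = 2

∂Y/∂Z = 2 > 0 (assuming positive values)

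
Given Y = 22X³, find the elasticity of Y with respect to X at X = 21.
Elasticity = 3

Elasticity = (dY/dX) · (X/Y)

dY/dX = 66·X²
At X = 21: dY/dX = 29106, Y = 203742

Elasticity = 29106 · (21 / 203742) = 3

Interpretation: for a small percentage change in X, the percentage change in Y is approximately 3.00 times as large.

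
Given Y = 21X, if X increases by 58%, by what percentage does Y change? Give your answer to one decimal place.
58.0%

For Y = 21X:
If X → X(1 + 0.58)
Then Y → Y · (1 + 0.58)^1
     = Y · 1.5800

Percentage change = ((1 + 0.58)^1 − 1) × 100% = 58.0%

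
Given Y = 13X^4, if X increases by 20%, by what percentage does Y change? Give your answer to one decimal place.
107.4%

For Y = 13X^4:
If X → X(1 + 0.2)
Then Y → Y · (1 + 0.2)^4
     = Y · 2.0736

Percentage change = ((1 + 0.2)^4 − 1) × 100% ≈ 107.4%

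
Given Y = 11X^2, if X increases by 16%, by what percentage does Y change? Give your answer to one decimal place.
34.6%

For Y = 11X^2:
If X → X(1 + 0.16)
Then Y → Y · (1 + 0.16)^2
     = Y · 1.3456

Percentage change = ((1 + 0.16)^2 − 1) × 100% ≈ 34.6%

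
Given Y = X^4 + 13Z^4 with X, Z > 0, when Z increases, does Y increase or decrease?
Y increases

Taking the partial derivative:
∂Y/∂Z = 52Z^3

∂Y/∂Z = 52Z^3 > 0 (assuming positive values)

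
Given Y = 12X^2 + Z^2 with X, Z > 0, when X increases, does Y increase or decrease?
Y increases

Taking the partial derivative:
∂Y/∂X = 24X

∂Y/∂X = 24X > 0 (assuming positive values)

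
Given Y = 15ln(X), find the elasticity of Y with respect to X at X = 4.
Elasticity = 1/ln(4) ≈ 0.7213

Elasticity = (dY/dX) · (X/Y)

dY/dX = 15/X
At X = 4: dY/dX = 15/4, Y = 15·ln(4)

Elasticity = (15/4) · (4 / (15·ln(4))) = 1/ln(4) ≈ 0.7213

Interpretation: for a small percentage change in X, the percentage change in Y is approximately 0.72 times as large.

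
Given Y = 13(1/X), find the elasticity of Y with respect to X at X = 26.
Elasticity = -1

Elasticity = (dY/dX) · (X/Y)

dY/dX = -13/X²
At X = 26: dY/dX = -1/52, Y = 1/2

Elasticity = (-1/52) · (26 / (1/2)) = -1

Interpretation: for a small percentage change in X, the percentage change in Y is approximately -1.00 times as large.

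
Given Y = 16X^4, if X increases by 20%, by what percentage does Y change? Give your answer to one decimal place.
107.4%

For Y = 16X^4:
If X → X(1 + 0.2)
Then Y → Y · (1 + 0.2)^4
     = Y · 2.0736

Percentage change = ((1 + 0.2)^4 − 1) × 100% ≈ 107.4%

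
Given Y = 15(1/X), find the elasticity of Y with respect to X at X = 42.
Elasticity = -1

Elasticity = (dY/dX) · (X/Y)

dY/dX = -15/X²
At X = 42: dY/dX = -5/588, Y = 5/14

Elasticity = (-5/588) · (42 / (5/14)) = -1

Interpretation: for a small percentage change in X, the percentage change in Y is approximately -1.00 times as large.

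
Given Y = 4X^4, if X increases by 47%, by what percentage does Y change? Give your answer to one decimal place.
366.9%

For Y = 4X^4:
If X → X(1 + 0.47)
Then Y → Y · (1 + 0.47)^4
     ≈ Y · 4.6695

Percentage change = ((1 + 0.47)^4 − 1) × 100% ≈ 366.9%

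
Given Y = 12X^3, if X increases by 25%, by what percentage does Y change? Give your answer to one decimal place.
95.3%

For Y = 12X^3:
If X → X(1 + 0.25)
Then Y → Y · (1 + 0.25)^3
     ≈ Y · 1.9531

Percentage change = ((1 + 0.25)^3 − 1) × 100% ≈ 95.3%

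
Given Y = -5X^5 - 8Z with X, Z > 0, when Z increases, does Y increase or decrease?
Y decreases

Taking the partial derivative:
∂Y/∂Z = -8

∂Y/∂Z = -8 < 0 (assuming positive values)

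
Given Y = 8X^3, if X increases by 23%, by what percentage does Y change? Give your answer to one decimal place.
86.1%

For Y = 8X^3:
If X → X(1 + 0.23)
Then Y → Y · (1 + 0.23)^3
     ≈ Y · 1.8609

Percentage change = ((1 + 0.23)^3 − 1) × 100% ≈ 86.1%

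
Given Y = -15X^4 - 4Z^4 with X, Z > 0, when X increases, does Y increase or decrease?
Y decreases

Taking the partial derivative:
∂Y/∂X = -60X^3

∂Y/∂X = -60X^3 < 0 (assuming positive values)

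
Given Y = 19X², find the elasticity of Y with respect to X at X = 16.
Elasticity = 2

Elasticity = (dY/dX) · (X/Y)

dY/dX = 38·X
At X = 16: dY/dX = 608, Y = 4864

Elasticity = 608 · (16 / 4864) = 2

Interpretation: for a small percentage change in X, the percentage change in Y is approximately 2.00 times as large.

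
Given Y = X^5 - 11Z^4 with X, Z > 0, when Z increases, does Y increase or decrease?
Y decreases

Taking the partial derivative:
∂Y/∂Z = -44Z^3

∂Y/∂Z = -44Z^3 < 0 (assuming positive values)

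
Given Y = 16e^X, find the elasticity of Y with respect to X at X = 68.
Elasticity = 68

Elasticity = (dY/dX) · (X/Y)

dY/dX = 16·e^X
At X = 68: dY/dX = 16·e^68, Y = 16·e^68

Elasticity = (16·e^68) · (68 / (16·e^68)) = 68

Interpretation: for a small percentage change in X, the percentage change in Y is approximately 68.00 times as large.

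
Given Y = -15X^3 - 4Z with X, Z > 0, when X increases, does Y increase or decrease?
Y decreases

Taking the partial derivative:
∂Y/∂X = -45X^2

∂Y/∂X = -45X^2 < 0 (assuming positive values)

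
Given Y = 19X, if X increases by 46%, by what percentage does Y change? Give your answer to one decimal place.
46.0%

For Y = 19X:
If X → X(1 + 0.46)
Then Y → Y · (1 + 0.46)^1
     = Y · 1.4600

Percentage change = ((1 + 0.46)^1 − 1) × 100% = 46.0%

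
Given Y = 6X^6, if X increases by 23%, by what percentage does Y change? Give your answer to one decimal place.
246.3%

For Y = 6X^6:
If X → X(1 + 0.23)
Then Y → Y · (1 + 0.23)^6
     ≈ Y · 3.4628

Percentage change = ((1 + 0.23)^6 − 1) × 100% ≈ 246.3%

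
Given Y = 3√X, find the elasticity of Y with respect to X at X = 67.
Elasticity = 1/2

Elasticity = (dY/dX) · (X/Y)

dY/dX = 3/(2·√X)
At X = 67: dY/dX = 3·√67/134, Y = 3·√67

Elasticity = (3·√67/134) · (67 / (3·√67)) = 1/2

Interpretation: for a small percentage change in X, the percentage change in Y is approximately 0.50 times as large.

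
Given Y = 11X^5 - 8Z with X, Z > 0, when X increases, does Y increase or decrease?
Y increases

Taking the partial derivative:
∂Y/∂X = 55X^4

∂Y/∂X = 55X^4 > 0 (assuming positive values)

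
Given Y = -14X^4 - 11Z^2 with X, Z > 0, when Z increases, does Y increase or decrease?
Y decreases

Taking the partial derivative:
∂Y/∂Z = -22Z

∂Y/∂Z = -22Z < 0 (assuming positive values)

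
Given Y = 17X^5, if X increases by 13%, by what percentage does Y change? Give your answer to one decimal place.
84.2%

For Y = 17X^5:
If X → X(1 + 0.13)
Then Y → Y · (1 + 0.13)^5
     ≈ Y · 1.8424

Percentage change = ((1 + 0.13)^5 − 1) × 100% ≈ 84.2%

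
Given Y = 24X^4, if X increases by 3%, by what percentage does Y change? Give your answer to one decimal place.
12.6%

For Y = 24X^4:
If X → X(1 + 0.03)
Then Y → Y · (1 + 0.03)^4
     ≈ Y · 1.1255

Percentage change = ((1 + 0.03)^4 − 1) × 100% ≈ 12.6%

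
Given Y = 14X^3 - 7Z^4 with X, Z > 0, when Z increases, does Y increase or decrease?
Y decreases

Taking the partial derivative:
∂Y/∂Z = -28Z^3

∂Y/∂Z = -28Z^3 < 0 (assuming positive values)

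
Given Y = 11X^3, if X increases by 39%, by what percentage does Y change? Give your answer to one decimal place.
168.6%

For Y = 11X^3:
If X → X(1 + 0.39)
Then Y → Y · (1 + 0.39)^3
     ≈ Y · 2.6856

Percentage change = ((1 + 0.39)^3 − 1) × 100% ≈ 168.6%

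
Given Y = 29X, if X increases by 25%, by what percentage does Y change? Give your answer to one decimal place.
25.0%

For Y = 29X:
If X → X(1 + 0.25)
Then Y → Y · (1 + 0.25)^1
     = Y · 1.2500

Percentage change = ((1 + 0.25)^1 − 1) × 100% = 25.0%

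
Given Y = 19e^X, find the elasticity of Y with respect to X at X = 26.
Elasticity = 26

Elasticity = (dY/dX) · (X/Y)

dY/dX = 19·e^X
At X = 26: dY/dX = 19·e^26, Y = 19·e^26

Elasticity = (19·e^26) · (26 / (19·e^26)) = 26

Interpretation: for a small percentage change in X, the percentage change in Y is approximately 26.00 times as large.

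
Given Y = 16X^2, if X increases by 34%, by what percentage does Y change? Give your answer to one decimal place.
79.6%

For Y = 16X^2:
If X → X(1 + 0.34)
Then Y → Y · (1 + 0.34)^2
     = Y · 1.7956

Percentage change = ((1 + 0.34)^2 − 1) × 100% ≈ 79.6%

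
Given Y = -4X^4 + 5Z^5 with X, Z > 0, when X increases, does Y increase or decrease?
Y decreases

Taking the partial derivative:
∂Y/∂X = -16X^3

∂Y/∂X = -16X^3 < 0 (assuming positive values)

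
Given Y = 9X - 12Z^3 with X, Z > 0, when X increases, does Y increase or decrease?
Y increases

Taking the partial derivative:
∂Y/∂X = 9

∂Y/∂X = 9 > 0 (assuming positive values)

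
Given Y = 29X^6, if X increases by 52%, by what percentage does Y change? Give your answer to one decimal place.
1133.3%

For Y = 29X^6:
If X → X(1 + 0.52)
Then Y → Y · (1 + 0.52)^6
     ≈ Y · 12.3328

Percentage change = ((1 + 0.52)^6 − 1) × 100% ≈ 1133.3%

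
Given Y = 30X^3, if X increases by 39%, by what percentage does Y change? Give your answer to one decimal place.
168.6%

For Y = 30X^3:
If X → X(1 + 0.39)
Then Y → Y · (1 + 0.39)^3
     ≈ Y · 2.6856

Percentage change = ((1 + 0.39)^3 − 1) × 100% ≈ 168.6%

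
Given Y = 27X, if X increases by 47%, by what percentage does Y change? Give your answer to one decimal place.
47.0%

For Y = 27X:
If X → X(1 + 0.47)
Then Y → Y · (1 + 0.47)^1
     = Y · 1.4700

Percentage change = ((1 + 0.47)^1 − 1) × 100% = 47.0%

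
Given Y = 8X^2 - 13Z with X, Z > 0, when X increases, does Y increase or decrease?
Y increases

Taking the partial derivative:
∂Y/∂X = 16X

∂Y/∂X = 16X > 0 (assuming positive values)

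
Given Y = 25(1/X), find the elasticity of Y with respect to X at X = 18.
Elasticity = -1

Elasticity = (dY/dX) · (X/Y)

dY/dX = -25/X²
At X = 18: dY/dX = -25/324, Y = 25/18

Elasticity = (-25/324) · (18 / (25/18)) = -1

Interpretation: for a small percentage change in X, the percentage change in Y is approximately -1.00 times as large.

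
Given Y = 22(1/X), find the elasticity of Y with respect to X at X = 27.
Elasticity = -1

Elasticity = (dY/dX) · (X/Y)

dY/dX = -22/X²
At X = 27: dY/dX = -22/729, Y = 22/27

Elasticity = (-22/729) · (27 / (22/27)) = -1

Interpretation: for a small percentage change in X, the percentage change in Y is approximately -1.00 times as large.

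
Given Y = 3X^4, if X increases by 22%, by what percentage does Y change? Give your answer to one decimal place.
121.5%

For Y = 3X^4:
If X → X(1 + 0.22)
Then Y → Y · (1 + 0.22)^4
     ≈ Y · 2.2153

Percentage change = ((1 + 0.22)^4 − 1) × 100% ≈ 121.5%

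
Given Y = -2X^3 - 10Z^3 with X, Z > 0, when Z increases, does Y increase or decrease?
Y decreases

Taking the partial derivative:
∂Y/∂Z = -30Z^2

∂Y/∂Z = -30Z^2 < 0 (assuming positive values)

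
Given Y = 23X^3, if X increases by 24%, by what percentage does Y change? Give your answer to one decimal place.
90.7%

For Y = 23X^3:
If X → X(1 + 0.24)
Then Y → Y · (1 + 0.24)^3
     ≈ Y · 1.9066

Percentage change = ((1 + 0.24)^3 − 1) × 100% ≈ 90.7%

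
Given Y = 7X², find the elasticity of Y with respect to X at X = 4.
Elasticity = 2

Elasticity = (dY/dX) · (X/Y)

dY/dX = 14·X
At X = 4: dY/dX = 56, Y = 112

Elasticity = 56 · (4 / 112) = 2

Interpretation: for a small percentage change in X, the percentage change in Y is approximately 2.00 times as large.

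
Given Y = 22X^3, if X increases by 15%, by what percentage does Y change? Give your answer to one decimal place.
52.1%

For Y = 22X^3:
If X → X(1 + 0.15)
Then Y → Y · (1 + 0.15)^3
     ≈ Y · 1.5209

Percentage change = ((1 + 0.15)^3 − 1) × 100% ≈ 52.1%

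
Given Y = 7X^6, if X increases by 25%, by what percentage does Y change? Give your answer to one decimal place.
281.5%

For Y = 7X^6:
If X → X(1 + 0.25)
Then Y → Y · (1 + 0.25)^6
     ≈ Y · 3.8147

Percentage change = ((1 + 0.25)^6 − 1) × 100% ≈ 281.5%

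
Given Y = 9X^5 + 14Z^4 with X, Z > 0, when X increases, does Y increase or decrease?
Y increases

Taking the partial derivative:
∂Y/∂X = 45X^4

∂Y/∂X = 45X^4 > 0 (assuming positive values)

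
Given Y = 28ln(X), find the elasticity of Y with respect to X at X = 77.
Elasticity = 1/ln(77) ≈ 0.2302

Elasticity = (dY/dX) · (X/Y)

dY/dX = 28/X
At X = 77: dY/dX = 4/11, Y = 28·ln(77)

Elasticity = (4/11) · (77 / (28·ln(77))) = 1/ln(77) ≈ 0.2302

Interpretation: for a small percentage change in X, the percentage change in Y is approximately 0.23 times as large.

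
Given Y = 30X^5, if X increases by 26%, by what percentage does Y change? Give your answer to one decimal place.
217.6%

For Y = 30X^5:
If X → X(1 + 0.26)
Then Y → Y · (1 + 0.26)^5
     ≈ Y · 3.1758

Percentage change = ((1 + 0.26)^5 − 1) × 100% ≈ 217.6%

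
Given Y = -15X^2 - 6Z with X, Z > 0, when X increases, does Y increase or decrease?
Y decreases

Taking the partial derivative:
∂Y/∂X = -30X

∂Y/∂X = -30X < 0 (assuming positive values)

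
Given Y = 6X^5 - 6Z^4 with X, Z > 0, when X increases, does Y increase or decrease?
Y increases

Taking the partial derivative:
∂Y/∂X = 30X^4

∂Y/∂X = 30X^4 > 0 (assuming positive values)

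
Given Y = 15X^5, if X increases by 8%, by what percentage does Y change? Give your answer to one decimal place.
46.9%

For Y = 15X^5:
If X → X(1 + 0.08)
Then Y → Y · (1 + 0.08)^5
     ≈ Y · 1.4693

Percentage change = ((1 + 0.08)^5 − 1) × 100% ≈ 46.9%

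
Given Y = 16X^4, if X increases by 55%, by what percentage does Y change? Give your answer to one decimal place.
477.2%

For Y = 16X^4:
If X → X(1 + 0.55)
Then Y → Y · (1 + 0.55)^4
     ≈ Y · 5.7720

Percentage change = ((1 + 0.55)^4 − 1) × 100% ≈ 477.2%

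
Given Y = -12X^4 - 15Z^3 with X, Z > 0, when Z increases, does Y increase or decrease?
Y decreases

Taking the partial derivative:
∂Y/∂Z = -45Z^2

∂Y/∂Z = -45Z^2 < 0 (assuming positive values)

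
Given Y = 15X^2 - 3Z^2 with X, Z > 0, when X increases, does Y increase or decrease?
Y increases

Taking the partial derivative:
∂Y/∂X = 30X

∂Y/∂X = 30X > 0 (assuming positive values)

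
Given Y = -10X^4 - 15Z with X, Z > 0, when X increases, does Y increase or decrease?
Y decreases

Taking the partial derivative:
∂Y/∂X = -40X^3

∂Y/∂X = -40X^3 < 0 (assuming positive values)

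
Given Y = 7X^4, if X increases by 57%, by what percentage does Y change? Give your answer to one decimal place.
507.6%

For Y = 7X^4:
If X → X(1 + 0.57)
Then Y → Y · (1 + 0.57)^4
     ≈ Y · 6.0757

Percentage change = ((1 + 0.57)^4 − 1) × 100% ≈ 507.6%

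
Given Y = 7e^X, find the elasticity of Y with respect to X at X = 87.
Elasticity = 87

Elasticity = (dY/dX) · (X/Y)

dY/dX = 7·e^X
At X = 87: dY/dX = 7·e^87, Y = 7·e^87

Elasticity = (7·e^87) · (87 / (7·e^87)) = 87

Interpretation: for a small percentage change in X, the percentage change in Y is approximately 87.00 times as large.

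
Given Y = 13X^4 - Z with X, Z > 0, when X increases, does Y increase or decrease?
Y increases

Taking the partial derivative:
∂Y/∂X = 52X^3

∂Y/∂X = 52X^3 > 0 (assuming positive values)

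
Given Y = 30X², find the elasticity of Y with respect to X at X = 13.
Elasticity = 2

Elasticity = (dY/dX) · (X/Y)

dY/dX = 60·X
At X = 13: dY/dX = 780, Y = 5070

Elasticity = 780 · (13 / 5070) = 2

Interpretation: for a small percentage change in X, the percentage change in Y is approximately 2.00 times as large.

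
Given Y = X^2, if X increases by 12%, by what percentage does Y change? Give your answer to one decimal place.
25.4%

For Y = X^2:
If X → X(1 + 0.12)
Then Y → Y · (1 + 0.12)^2
     = Y · 1.2544

Percentage change = ((1 + 0.12)^2 − 1) × 100% ≈ 25.4%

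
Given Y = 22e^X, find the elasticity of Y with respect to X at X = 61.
Elasticity = 61

Elasticity = (dY/dX) · (X/Y)

dY/dX = 22·e^X
At X = 61: dY/dX = 22·e^61, Y = 22·e^61

Elasticity = (22·e^61) · (61 / (22·e^61)) = 61

Interpretation: for a small percentage change in X, the percentage change in Y is approximately 61.00 times as large.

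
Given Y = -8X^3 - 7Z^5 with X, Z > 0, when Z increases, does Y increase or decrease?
Y decreases

Taking the partial derivative:
∂Y/∂Z = -35Z^4

∂Y/∂Z = -35Z^4 < 0 (assuming positive values)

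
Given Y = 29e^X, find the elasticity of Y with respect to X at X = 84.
Elasticity = 84

Elasticity = (dY/dX) · (X/Y)

dY/dX = 29·e^X
At X = 84: dY/dX = 29·e^84, Y = 29·e^84

Elasticity = (29·e^84) · (84 / (29·e^84)) = 84

Interpretation: for a small percentage change in X, the percentage change in Y is approximately 84.00 times as large.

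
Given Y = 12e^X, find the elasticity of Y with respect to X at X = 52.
Elasticity = 52

Elasticity = (dY/dX) · (X/Y)

dY/dX = 12·e^X
At X = 52: dY/dX = 12·e^52, Y = 12·e^52

Elasticity = (12·e^52) · (52 / (12·e^52)) = 52

Interpretation: for a small percentage change in X, the percentage change in Y is approximately 52.00 times as large.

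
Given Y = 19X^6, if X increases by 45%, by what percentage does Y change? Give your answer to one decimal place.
829.4%

For Y = 19X^6:
If X → X(1 + 0.45)
Then Y → Y · (1 + 0.45)^6
     ≈ Y · 9.2941

Percentage change = ((1 + 0.45)^6 − 1) × 100% ≈ 829.4%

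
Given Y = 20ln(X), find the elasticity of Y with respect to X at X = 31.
Elasticity = 1/ln(31) ≈ 0.2912

Elasticity = (dY/dX) · (X/Y)

dY/dX = 20/X
At X = 31: dY/dX = 20/31, Y = 20·ln(31)

Elasticity = (20/31) · (31 / (20·ln(31))) = 1/ln(31) ≈ 0.2912

Interpretation: for a small percentage change in X, the percentage change in Y is approximately 0.29 times as large.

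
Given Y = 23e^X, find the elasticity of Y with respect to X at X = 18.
Elasticity = 18

Elasticity = (dY/dX) · (X/Y)

dY/dX = 23·e^X
At X = 18: dY/dX = 23·e^18, Y = 23·e^18

Elasticity = (23·e^18) · (18 / (23·e^18)) = 18

Interpretation: for a small percentage change in X, the percentage change in Y is approximately 18.00 times as large.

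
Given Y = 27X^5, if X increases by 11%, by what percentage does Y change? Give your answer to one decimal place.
68.5%

For Y = 27X^5:
If X → X(1 + 0.11)
Then Y → Y · (1 + 0.11)^5
     ≈ Y · 1.6851

Percentage change = ((1 + 0.11)^5 − 1) × 100% ≈ 68.5%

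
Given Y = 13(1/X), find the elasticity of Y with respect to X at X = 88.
Elasticity = -1

Elasticity = (dY/dX) · (X/Y)

dY/dX = -13/X²
At X = 88: dY/dX = -13/7744, Y = 13/88

Elasticity = (-13/7744) · (88 / (13/88)) = -1

Interpretation: for a small percentage change in X, the percentage change in Y is approximately -1.00 times as large.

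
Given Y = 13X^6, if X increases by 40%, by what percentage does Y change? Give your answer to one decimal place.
653.0%

For Y = 13X^6:
If X → X(1 + 0.4)
Then Y → Y · (1 + 0.4)^6
     ≈ Y · 7.5295

Percentage change = ((1 + 0.4)^6 − 1) × 100% ≈ 653.0%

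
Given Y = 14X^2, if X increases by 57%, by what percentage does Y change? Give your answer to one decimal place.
146.5%

For Y = 14X^2:
If X → X(1 + 0.57)
Then Y → Y · (1 + 0.57)^2
     = Y · 2.4649

Percentage change = ((1 + 0.57)^2 − 1) × 100% ≈ 146.5%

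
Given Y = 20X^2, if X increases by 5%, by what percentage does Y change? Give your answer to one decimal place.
10.3%

For Y = 20X^2:
If X → X(1 + 0.05)
Then Y → Y · (1 + 0.05)^2
     = Y · 1.1025

Percentage change = ((1 + 0.05)^2 − 1) × 100% ≈ 10.3%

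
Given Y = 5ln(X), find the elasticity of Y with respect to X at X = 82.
Elasticity = 1/ln(82) ≈ 0.2269

Elasticity = (dY/dX) · (X/Y)

dY/dX = 5/X
At X = 82: dY/dX = 5/82, Y = 5·ln(82)

Elasticity = (5/82) · (82 / (5·ln(82))) = 1/ln(82) ≈ 0.2269

Interpretation: for a small percentage change in X, the percentage change in Y is approximately 0.23 times as large.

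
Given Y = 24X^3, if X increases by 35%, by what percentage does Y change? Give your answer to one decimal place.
146.0%

For Y = 24X^3:
If X → X(1 + 0.35)
Then Y → Y · (1 + 0.35)^3
     ≈ Y · 2.4604

Percentage change = ((1 + 0.35)^3 − 1) × 100% ≈ 146.0%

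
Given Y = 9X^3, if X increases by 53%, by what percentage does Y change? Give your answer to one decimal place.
258.2%

For Y = 9X^3:
If X → X(1 + 0.53)
Then Y → Y · (1 + 0.53)^3
     ≈ Y · 3.5816

Percentage change = ((1 + 0.53)^3 − 1) × 100% ≈ 258.2%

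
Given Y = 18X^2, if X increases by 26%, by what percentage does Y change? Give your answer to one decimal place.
58.8%

For Y = 18X^2:
If X → X(1 + 0.26)
Then Y → Y · (1 + 0.26)^2
     = Y · 1.5876

Percentage change = ((1 + 0.26)^2 − 1) × 100% ≈ 58.8%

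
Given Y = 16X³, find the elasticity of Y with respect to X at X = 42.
Elasticity = 3

Elasticity = (dY/dX) · (X/Y)

dY/dX = 48·X²
At X = 42: dY/dX = 84672, Y = 1185408

Elasticity = 84672 · (42 / 1185408) = 3

Interpretation: for a small percentage change in X, the percentage change in Y is approximately 3.00 times as large.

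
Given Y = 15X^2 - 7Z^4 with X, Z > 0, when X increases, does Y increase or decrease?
Y increases

Taking the partial derivative:
∂Y/∂X = 30X

∂Y/∂X = 30X > 0 (assuming positive values)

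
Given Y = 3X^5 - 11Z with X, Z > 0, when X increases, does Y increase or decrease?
Y increases

Taking the partial derivative:
∂Y/∂X = 15X^4

∂Y/∂X = 15X^4 > 0 (assuming positive values)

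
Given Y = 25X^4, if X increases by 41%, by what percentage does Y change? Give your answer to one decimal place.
295.3%

For Y = 25X^4:
If X → X(1 + 0.41)
Then Y → Y · (1 + 0.41)^4
     ≈ Y · 3.9525

Percentage change = ((1 + 0.41)^4 − 1) × 100% ≈ 295.3%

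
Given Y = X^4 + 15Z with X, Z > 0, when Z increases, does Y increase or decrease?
Y increases

Taking the partial derivative:
∂Y/∂Z = 15

∂Y/∂Z = 15 > 0 (assuming positive values)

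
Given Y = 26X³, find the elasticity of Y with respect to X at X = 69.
Elasticity = 3

Elasticity = (dY/dX) · (X/Y)

dY/dX = 78·X²
At X = 69: dY/dX = 371358, Y = 8541234

Elasticity = 371358 · (69 / 8541234) = 3

Interpretation: for a small percentage change in X, the percentage change in Y is approximately 3.00 times as large.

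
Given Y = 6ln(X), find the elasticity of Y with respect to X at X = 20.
Elasticity = 1/ln(20) ≈ 0.3338

Elasticity = (dY/dX) · (X/Y)

dY/dX = 6/X
At X = 20: dY/dX = 3/10, Y = 6·ln(20)

Elasticity = (3/10) · (20 / (6·ln(20))) = 1/ln(20) ≈ 0.3338

Interpretation: for a small percentage change in X, the percentage change in Y is approximately 0.33 times as large.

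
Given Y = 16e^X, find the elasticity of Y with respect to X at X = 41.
Elasticity = 41

Elasticity = (dY/dX) · (X/Y)

dY/dX = 16·e^X
At X = 41: dY/dX = 16·e^41, Y = 16·e^41

Elasticity = (16·e^41) · (41 / (16·e^41)) = 41

Interpretation: for a small percentage change in X, the percentage change in Y is approximately 41.00 times as large.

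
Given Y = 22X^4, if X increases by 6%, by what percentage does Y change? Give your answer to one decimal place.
26.2%

For Y = 22X^4:
If X → X(1 + 0.06)
Then Y → Y · (1 + 0.06)^4
     ≈ Y · 1.2625

Percentage change = ((1 + 0.06)^4 − 1) × 100% ≈ 26.2%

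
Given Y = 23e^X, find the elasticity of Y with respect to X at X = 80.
Elasticity = 80

Elasticity = (dY/dX) · (X/Y)

dY/dX = 23·e^X
At X = 80: dY/dX = 23·e^80, Y = 23·e^80

Elasticity = (23·e^80) · (80 / (23·e^80)) = 80

Interpretation: for a small percentage change in X, the percentage change in Y is approximately 80.00 times as large.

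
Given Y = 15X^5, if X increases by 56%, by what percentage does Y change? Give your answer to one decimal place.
823.9%

For Y = 15X^5:
If X → X(1 + 0.56)
Then Y → Y · (1 + 0.56)^5
     ≈ Y · 9.2390

Percentage change = ((1 + 0.56)^5 − 1) × 100% ≈ 823.9%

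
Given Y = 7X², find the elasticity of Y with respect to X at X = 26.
Elasticity = 2

Elasticity = (dY/dX) · (X/Y)

dY/dX = 14·X
At X = 26: dY/dX = 364, Y = 4732

Elasticity = 364 · (26 / 4732) = 2

Interpretation: for a small percentage change in X, the percentage change in Y is approximately 2.00 times as large.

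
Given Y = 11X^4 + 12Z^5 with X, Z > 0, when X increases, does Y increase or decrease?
Y increases

Taking the partial derivative:
∂Y/∂X = 44X^3

∂Y/∂X = 44X^3 > 0 (assuming positive values)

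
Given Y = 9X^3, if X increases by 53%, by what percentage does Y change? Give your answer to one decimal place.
258.2%

For Y = 9X^3:
If X → X(1 + 0.53)
Then Y → Y · (1 + 0.53)^3
     ≈ Y · 3.5816

Percentage change = ((1 + 0.53)^3 − 1) × 100% ≈ 258.2%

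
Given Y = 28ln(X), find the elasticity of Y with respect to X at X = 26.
Elasticity = 1/ln(26) ≈ 0.3069

Elasticity = (dY/dX) · (X/Y)

dY/dX = 28/X
At X = 26: dY/dX = 14/13, Y = 28·ln(26)

Elasticity = (14/13) · (26 / (28·ln(26))) = 1/ln(26) ≈ 0.3069

Interpretation: for a small percentage change in X, the percentage change in Y is approximately 0.31 times as large.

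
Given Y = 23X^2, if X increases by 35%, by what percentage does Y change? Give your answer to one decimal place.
82.3%

For Y = 23X^2:
If X → X(1 + 0.35)
Then Y → Y · (1 + 0.35)^2
     = Y · 1.8225

Percentage change = ((1 + 0.35)^2 − 1) × 100% ≈ 82.3%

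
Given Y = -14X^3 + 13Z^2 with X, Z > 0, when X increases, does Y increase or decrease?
Y decreases

Taking the partial derivative:
∂Y/∂X = -42X^2

∂Y/∂X = -42X^2 < 0 (assuming positive values)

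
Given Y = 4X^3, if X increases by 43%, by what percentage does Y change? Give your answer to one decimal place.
192.4%

For Y = 4X^3:
If X → X(1 + 0.43)
Then Y → Y · (1 + 0.43)^3
     ≈ Y · 2.9242

Percentage change = ((1 + 0.43)^3 − 1) × 100% ≈ 192.4%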